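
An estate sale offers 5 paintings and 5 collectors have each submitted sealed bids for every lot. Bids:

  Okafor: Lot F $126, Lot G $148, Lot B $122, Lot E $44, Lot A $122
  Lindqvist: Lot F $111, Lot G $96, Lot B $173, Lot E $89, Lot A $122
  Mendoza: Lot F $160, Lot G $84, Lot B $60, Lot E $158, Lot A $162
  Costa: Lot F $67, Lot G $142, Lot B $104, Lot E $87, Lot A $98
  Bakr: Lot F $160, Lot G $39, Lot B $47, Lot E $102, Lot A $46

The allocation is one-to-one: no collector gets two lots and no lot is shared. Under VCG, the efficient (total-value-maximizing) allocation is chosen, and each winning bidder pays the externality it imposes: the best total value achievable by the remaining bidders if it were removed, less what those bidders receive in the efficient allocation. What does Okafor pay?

Efficient allocation: Okafor→Lot A ($122), Lindqvist→Lot B ($173), Mendoza→Lot E ($158), Costa→Lot G ($142), Bakr→Lot F ($160); total welfare W = $755.
Okafor receives Lot A at value $122, so the others get W − 122 = $633.
Without Okafor: best allocation of the remaining 4 bidders over all 5 lots is Lindqvist→Lot B ($173), Mendoza→Lot A ($162), Costa→Lot G ($142), Bakr→Lot F ($160), total $637.
VCG payment = (others' best without Okafor) − (others' welfare with Okafor) = 637 − 633 = $4.

Okafor pays $4.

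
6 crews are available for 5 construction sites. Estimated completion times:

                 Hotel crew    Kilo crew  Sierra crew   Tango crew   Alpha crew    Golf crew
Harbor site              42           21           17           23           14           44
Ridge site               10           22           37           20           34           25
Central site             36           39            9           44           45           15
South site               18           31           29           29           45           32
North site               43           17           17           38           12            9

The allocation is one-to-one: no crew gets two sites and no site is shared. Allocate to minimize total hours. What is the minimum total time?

Optimal: Alpha crew→Harbor site (14 hours), Tango crew→Ridge site (20 hours), Sierra crew→Central site (9 hours), Hotel crew→South site (18 hours), Golf crew→North site (9 hours) — total 14+20+9+18+9 = 70 hours.
Min-entry greedy (repeatedly take the single cheapest remaining cell) gives 71 hours, worse by 1.
Next-best assignment: Alpha crew→Harbor site, Hotel crew→Ridge site, Sierra crew→Central site, Tango crew→South site, Golf crew→North site = 71 hours.
Swapping Alpha crew↔Hotel crew (Alpha crew→South site 45 hours, Hotel crew→Harbor site 42 hours) adds 55.
Checked against all permutations: 70 hours is optimal.

Minimum total: 70 hours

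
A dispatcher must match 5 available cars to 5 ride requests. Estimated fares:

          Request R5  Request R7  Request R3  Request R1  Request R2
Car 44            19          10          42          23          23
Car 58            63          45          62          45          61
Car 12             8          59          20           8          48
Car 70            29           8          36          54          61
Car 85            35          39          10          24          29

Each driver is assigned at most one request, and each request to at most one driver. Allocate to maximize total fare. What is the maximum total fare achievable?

Optimal: Car 44→Request R3 ($42), Car 58→Request R2 ($61), Car 12→Request R7 ($59), Car 70→Request R1 ($54), Car 85→Request R5 ($35) — total 42+61+59+54+35 = $251.
Row-greedy (each driver in turn takes its best remaining request) gives $249, worse by 2.
Swapping Car 85↔Car 70 (Car 85→Request R1 $24, Car 70→Request R5 $29) loses 36.
Every other assignment is strictly worse.

Max total: $251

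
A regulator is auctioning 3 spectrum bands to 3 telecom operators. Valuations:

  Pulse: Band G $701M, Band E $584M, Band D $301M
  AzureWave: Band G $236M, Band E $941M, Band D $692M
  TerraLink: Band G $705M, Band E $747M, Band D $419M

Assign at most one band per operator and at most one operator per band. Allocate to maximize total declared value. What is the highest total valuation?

Maximum total: $2140M

This is the linear assignment problem.
Optimal: Pulse→Band G ($701M), AzureWave→Band D ($692M), TerraLink→Band E ($747M) — total 701+692+747 = $2140M.
Max-entry greedy (repeatedly take the single best remaining cell) gives $1947M, worse by 193.
Swapping Pulse↔AzureWave (Pulse→Band D $301M, AzureWave→Band G $236M) loses 856.
No other one-to-one assignment exceeds $2140M.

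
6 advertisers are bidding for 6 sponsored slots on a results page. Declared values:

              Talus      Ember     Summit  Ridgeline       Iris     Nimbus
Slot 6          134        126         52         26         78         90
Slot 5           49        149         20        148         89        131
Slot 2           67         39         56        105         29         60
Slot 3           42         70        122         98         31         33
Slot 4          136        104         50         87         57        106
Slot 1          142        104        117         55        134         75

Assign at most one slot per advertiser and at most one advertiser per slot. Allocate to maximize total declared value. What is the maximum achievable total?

Max total: $754

This is the linear assignment problem.
Optimal: Talus→Slot 4 ($136), Ember→Slot 6 ($126), Summit→Slot 3 ($122), Ridgeline→Slot 2 ($105), Iris→Slot 1 ($134), Nimbus→Slot 5 ($131) — total 136+126+122+105+134+131 = $754.
Row-greedy (each advertiser in turn takes its best remaining slot) gives $702, worse by 52.
No other one-to-one assignment exceeds $754.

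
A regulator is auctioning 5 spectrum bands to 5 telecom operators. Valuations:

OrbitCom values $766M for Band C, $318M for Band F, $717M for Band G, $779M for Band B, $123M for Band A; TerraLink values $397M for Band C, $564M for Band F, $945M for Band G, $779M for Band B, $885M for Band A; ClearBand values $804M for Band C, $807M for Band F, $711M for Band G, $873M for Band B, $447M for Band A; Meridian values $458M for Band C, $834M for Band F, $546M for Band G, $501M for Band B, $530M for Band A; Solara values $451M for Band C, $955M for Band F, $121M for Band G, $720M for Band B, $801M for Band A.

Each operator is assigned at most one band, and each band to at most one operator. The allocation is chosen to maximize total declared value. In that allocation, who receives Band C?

Optimal: OrbitCom→Band C ($766M), TerraLink→Band G ($945M), ClearBand→Band B ($873M), Meridian→Band F ($834M), Solara→Band A ($801M) — total 766+945+873+834+801 = $4219M.
Max-entry greedy (repeatedly take the single best remaining cell) gives $4069M, worse by 150.
OrbitCom's own top band is Band B ($779M), but forcing OrbitCom→Band B and reassigning the rest optimally gives only $4163M — worse by 56.

OrbitCom receives Band C.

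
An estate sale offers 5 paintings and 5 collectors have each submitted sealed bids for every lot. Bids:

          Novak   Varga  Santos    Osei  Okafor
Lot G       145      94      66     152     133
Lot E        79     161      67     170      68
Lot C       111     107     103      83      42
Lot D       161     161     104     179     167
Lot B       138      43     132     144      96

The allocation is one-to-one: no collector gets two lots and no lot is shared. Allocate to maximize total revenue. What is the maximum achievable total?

Optimal: Novak→Lot C ($111), Varga→Lot E ($161), Santos→Lot B ($132), Osei→Lot G ($152), Okafor→Lot D ($167) — total 111+161+132+152+167 = $723.
Max-entry greedy (repeatedly take the single best remaining cell) gives $659, worse by 64.
Swapping Santos↔Varga (Santos→Lot E $67, Varga→Lot B $43) loses 183.
Every other assignment is strictly worse.

Max total: $723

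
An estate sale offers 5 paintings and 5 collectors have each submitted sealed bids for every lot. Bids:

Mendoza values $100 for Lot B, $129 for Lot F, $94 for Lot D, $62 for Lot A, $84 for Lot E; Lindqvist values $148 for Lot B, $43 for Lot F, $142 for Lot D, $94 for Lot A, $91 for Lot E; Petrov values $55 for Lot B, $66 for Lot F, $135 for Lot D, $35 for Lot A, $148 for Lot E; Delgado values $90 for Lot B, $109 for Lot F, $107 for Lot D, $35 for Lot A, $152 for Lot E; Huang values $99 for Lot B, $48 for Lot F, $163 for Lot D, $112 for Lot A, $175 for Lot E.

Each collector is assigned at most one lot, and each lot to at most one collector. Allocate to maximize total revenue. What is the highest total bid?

Treat this as an assignment problem: match each collector to one lot.
Optimal: Mendoza→Lot F ($129), Lindqvist→Lot B ($148), Petrov→Lot D ($135), Delgado→Lot E ($152), Huang→Lot A ($112) — total 129+148+135+152+112 = $676.
Column-greedy (each lot in turn goes to its best remaining collector) gives $627, worse by 49.
Next-best assignment: Mendoza→Lot F, Lindqvist→Lot B, Petrov→Lot E, Delgado→Lot D, Huang→Lot A = $644.
Checked against all permutations: $676 is optimal.

Max total: $676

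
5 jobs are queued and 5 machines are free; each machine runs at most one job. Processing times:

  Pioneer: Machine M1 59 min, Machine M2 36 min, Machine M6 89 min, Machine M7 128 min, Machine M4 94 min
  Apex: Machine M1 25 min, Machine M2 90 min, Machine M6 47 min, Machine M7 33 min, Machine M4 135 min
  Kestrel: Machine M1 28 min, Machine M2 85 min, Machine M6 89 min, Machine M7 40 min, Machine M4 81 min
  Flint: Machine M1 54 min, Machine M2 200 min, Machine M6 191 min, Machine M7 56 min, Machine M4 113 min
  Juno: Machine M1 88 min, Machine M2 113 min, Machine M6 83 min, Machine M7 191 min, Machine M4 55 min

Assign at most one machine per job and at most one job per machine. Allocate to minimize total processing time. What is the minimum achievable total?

Optimal: Pioneer→Machine M2 (36 min), Apex→Machine M6 (47 min), Kestrel→Machine M1 (28 min), Flint→Machine M7 (56 min), Juno→Machine M4 (55 min) — total 36+47+28+56+55 = 222 min.
Row-greedy (each job in turn takes its cheapest remaining machine) gives 297 min, worse by 75.
Swapping Apex↔Kestrel (Apex→Machine M1 25 min, Kestrel→Machine M6 89 min) adds 39.

Minimum total: 222 min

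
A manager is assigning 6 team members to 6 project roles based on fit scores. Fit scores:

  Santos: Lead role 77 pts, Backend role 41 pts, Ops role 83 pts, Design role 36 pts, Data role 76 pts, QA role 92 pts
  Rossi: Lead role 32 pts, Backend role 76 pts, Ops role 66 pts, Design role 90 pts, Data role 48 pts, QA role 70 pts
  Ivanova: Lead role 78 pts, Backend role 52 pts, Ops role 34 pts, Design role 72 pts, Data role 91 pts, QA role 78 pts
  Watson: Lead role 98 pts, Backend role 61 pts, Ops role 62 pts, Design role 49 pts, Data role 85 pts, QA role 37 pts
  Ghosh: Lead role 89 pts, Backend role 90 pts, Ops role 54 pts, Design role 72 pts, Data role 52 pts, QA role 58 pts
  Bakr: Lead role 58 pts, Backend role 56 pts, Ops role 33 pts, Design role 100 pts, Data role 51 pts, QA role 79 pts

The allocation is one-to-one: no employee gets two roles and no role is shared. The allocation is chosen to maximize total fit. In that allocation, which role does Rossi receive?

Rossi receives Ops role.

Optimal: Santos→QA role (92 pts), Rossi→Ops role (66 pts), Ivanova→Data role (91 pts), Watson→Lead role (98 pts), Ghosh→Backend role (90 pts), Bakr→Design role (100 pts) — total 92+66+91+98+90+100 = 537 pts.
Next-best assignment: Santos→Ops role, Rossi→QA role, Ivanova→Data role, Watson→Lead role, Ghosh→Backend role, Bakr→Design role = 532 pts.
Rossi's own top role is Design role (90 pts), but forcing Rossi→Design role and reassigning the rest optimally gives only 531 pts — worse by 6.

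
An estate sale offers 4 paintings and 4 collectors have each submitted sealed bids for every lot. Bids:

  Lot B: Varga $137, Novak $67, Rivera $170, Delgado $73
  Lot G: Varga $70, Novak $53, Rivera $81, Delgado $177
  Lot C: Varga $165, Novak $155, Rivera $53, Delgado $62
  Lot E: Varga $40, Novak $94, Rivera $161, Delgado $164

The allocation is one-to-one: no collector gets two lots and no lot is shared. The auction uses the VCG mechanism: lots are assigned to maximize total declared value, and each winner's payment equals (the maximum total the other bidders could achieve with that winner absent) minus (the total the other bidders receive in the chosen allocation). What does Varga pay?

Varga pays $9.

Efficient allocation: Varga→Lot B ($137), Novak→Lot C ($155), Rivera→Lot E ($161), Delgado→Lot G ($177); total welfare W = $630.
Varga receives Lot B at value $137, so the others get W − 137 = $493.
Without Varga: best allocation of the remaining 3 bidders over all 4 lots is Novak→Lot C ($155), Rivera→Lot B ($170), Delgado→Lot G ($177), total $502.
VCG payment = (others' best without Varga) − (others' welfare with Varga) = 502 − 493 = $9.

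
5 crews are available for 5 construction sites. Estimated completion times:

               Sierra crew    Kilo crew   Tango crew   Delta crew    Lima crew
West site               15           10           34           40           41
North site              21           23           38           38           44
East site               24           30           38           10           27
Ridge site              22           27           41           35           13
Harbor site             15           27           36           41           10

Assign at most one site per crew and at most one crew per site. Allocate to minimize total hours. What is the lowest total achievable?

Optimal: Sierra crew→Harbor site (15 hours), Kilo crew→West site (10 hours), Tango crew→North site (38 hours), Delta crew→East site (10 hours), Lima crew→Ridge site (13 hours) — total 15+10+38+10+13 = 86 hours.
Column-greedy (each site in turn goes to its cheapest remaining crew) gives 90 hours, worse by 4.
Next-best assignment: Sierra crew→North site, Kilo crew→West site, Tango crew→Harbor site, Delta crew→East site, Lima crew→Ridge site = 90 hours.
Swapping Tango crew↔Kilo crew (Tango crew→West site 34 hours, Kilo crew→North site 23 hours) adds 9.

Minimum total: 86 hours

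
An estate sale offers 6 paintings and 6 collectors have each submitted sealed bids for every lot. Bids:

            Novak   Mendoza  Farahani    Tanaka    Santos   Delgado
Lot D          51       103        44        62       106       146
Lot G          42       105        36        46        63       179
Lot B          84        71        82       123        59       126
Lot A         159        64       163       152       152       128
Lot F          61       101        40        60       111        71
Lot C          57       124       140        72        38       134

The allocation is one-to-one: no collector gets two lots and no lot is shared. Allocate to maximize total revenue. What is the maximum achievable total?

Max total: $815

Optimal: Novak→Lot A ($159), Mendoza→Lot D ($103), Farahani→Lot C ($140), Tanaka→Lot B ($123), Santos→Lot F ($111), Delgado→Lot G ($179) — total 159+103+140+123+111+179 = $815.
Every other assignment is strictly worse.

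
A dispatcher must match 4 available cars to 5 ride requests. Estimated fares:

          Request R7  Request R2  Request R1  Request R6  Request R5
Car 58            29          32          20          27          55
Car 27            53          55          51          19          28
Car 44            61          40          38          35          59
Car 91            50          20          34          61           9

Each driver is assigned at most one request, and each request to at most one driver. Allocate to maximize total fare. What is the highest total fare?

Maximum total: $232

This is the linear assignment problem.
Optimal: Car 58→Request R5 ($55), Car 27→Request R2 ($55), Car 44→Request R7 ($61), Car 91→Request R6 ($61) — total 55+55+61+61 = $232.
Next-best assignment: Car 58→Request R5, Car 27→Request R1, Car 44→Request R7, Car 91→Request R6 = $228.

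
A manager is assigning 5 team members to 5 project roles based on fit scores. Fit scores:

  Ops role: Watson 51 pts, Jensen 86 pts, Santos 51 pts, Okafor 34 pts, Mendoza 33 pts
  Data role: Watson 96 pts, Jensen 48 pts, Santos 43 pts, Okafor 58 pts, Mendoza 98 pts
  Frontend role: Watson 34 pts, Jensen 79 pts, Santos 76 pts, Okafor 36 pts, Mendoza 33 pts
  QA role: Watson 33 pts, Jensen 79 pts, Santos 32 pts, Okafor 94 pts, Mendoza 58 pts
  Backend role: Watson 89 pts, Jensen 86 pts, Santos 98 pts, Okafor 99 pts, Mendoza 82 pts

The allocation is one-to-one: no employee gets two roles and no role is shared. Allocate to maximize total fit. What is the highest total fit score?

Optimal: Watson→Backend role (89 pts), Jensen→Ops role (86 pts), Santos→Frontend role (76 pts), Okafor→QA role (94 pts), Mendoza→Data role (98 pts) — total 89+86+76+94+98 = 443 pts.
Row-greedy (each employee in turn takes its best remaining role) gives 407 pts, worse by 36.
Next-best assignment: Watson→Data role, Jensen→Ops role, Santos→Frontend role, Okafor→QA role, Mendoza→Backend role = 434 pts.
Every other assignment is strictly worse.

Max total: 443 pts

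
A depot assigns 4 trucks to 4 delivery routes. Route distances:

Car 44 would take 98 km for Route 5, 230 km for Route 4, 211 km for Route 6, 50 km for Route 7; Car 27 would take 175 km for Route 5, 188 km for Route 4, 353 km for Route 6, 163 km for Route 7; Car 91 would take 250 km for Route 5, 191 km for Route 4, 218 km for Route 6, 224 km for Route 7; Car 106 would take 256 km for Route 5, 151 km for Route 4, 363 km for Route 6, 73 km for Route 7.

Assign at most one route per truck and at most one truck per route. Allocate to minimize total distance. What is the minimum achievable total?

Minimum total: 577 km

Optimal: Car 44→Route 5 (98 km), Car 27→Route 4 (188 km), Car 91→Route 6 (218 km), Car 106→Route 7 (73 km) — total 98+188+218+73 = 577 km.
Row-greedy (each truck in turn takes its cheapest remaining route) gives 779 km, worse by 202.
Next-best assignment: Car 44→Route 7, Car 27→Route 5, Car 91→Route 6, Car 106→Route 4 = 594 km.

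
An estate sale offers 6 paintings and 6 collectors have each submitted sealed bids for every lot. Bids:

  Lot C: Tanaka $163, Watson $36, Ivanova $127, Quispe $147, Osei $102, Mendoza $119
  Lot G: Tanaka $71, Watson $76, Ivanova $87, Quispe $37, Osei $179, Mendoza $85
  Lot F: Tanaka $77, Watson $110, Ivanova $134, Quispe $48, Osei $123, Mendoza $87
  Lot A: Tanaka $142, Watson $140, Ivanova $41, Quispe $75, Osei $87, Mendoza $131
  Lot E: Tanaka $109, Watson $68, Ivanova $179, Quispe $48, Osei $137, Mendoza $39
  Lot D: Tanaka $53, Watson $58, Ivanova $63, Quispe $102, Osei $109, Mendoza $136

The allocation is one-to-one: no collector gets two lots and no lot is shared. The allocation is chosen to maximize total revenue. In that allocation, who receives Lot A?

Tanaka receives Lot A.

This is the linear assignment problem.
Optimal: Tanaka→Lot A ($142), Watson→Lot F ($110), Ivanova→Lot E ($179), Quispe→Lot C ($147), Osei→Lot G ($179), Mendoza→Lot D ($136) — total 142+110+179+147+179+136 = $893.
Max-entry greedy (repeatedly take the single best remaining cell) gives $845, worse by 48.
Next-best assignment: Tanaka→Lot C, Watson→Lot F, Ivanova→Lot E, Quispe→Lot D, Osei→Lot G, Mendoza→Lot A = $864.
Tanaka's own top lot is Lot C ($163), but forcing Tanaka→Lot C and reassigning the rest optimally gives only $864 — worse by 29.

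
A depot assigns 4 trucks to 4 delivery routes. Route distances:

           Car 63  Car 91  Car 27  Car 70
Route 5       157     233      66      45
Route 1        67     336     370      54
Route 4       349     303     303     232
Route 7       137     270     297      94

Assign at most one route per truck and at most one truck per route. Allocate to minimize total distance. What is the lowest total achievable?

Minimum total: 530 km

Optimal: Car 63→Route 1 (67 km), Car 91→Route 4 (303 km), Car 27→Route 5 (66 km), Car 70→Route 7 (94 km) — total 67+303+66+94 = 530 km.
Column-greedy (each route in turn goes to its cheapest remaining truck) gives 712 km, worse by 182.
Next-best assignment: Car 63→Route 7, Car 91→Route 4, Car 27→Route 5, Car 70→Route 1 = 560 km.
Swapping Car 27↔Car 70 (Car 27→Route 7 297 km, Car 70→Route 5 45 km) adds 182.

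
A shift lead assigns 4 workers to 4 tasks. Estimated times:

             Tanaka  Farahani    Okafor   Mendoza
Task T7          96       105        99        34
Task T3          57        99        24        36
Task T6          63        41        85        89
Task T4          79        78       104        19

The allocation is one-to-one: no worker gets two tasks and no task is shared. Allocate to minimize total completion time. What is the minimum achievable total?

This is the linear assignment problem.
Optimal: Tanaka→Task T4 (79 min), Farahani→Task T6 (41 min), Okafor→Task T3 (24 min), Mendoza→Task T7 (34 min) — total 79+41+24+34 = 178 min.
Row-greedy (each worker in turn takes its cheapest remaining task) gives 216 min, worse by 38.
Next-best assignment: Tanaka→Task T7, Farahani→Task T6, Okafor→Task T3, Mendoza→Task T4 = 180 min.
Swapping Tanaka↔Farahani (Tanaka→Task T6 63 min, Farahani→Task T4 78 min) adds 21.
Checked against all permutations: 178 min is optimal.

Minimum total: 178 min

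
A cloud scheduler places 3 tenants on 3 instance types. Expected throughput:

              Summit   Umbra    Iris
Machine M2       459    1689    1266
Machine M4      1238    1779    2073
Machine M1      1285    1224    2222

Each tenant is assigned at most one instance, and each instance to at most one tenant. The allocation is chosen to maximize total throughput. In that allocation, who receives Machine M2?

Umbra receives Machine M2.

Treat this as an assignment problem: match each tenant to one instance.
Optimal: Summit→Machine M4 (1238 ops/s), Umbra→Machine M2 (1689 ops/s), Iris→Machine M1 (2222 ops/s) — total 1238+1689+2222 = 5149 ops/s.
Column-greedy (each instance in turn goes to its best remaining tenant) gives 5047 ops/s, worse by 102.
Every other assignment is strictly worse.
Umbra's own top instance is Machine M4 (1779 ops/s), but forcing Umbra→Machine M4 and reassigning the rest optimally gives only 4460 ops/s — worse by 689.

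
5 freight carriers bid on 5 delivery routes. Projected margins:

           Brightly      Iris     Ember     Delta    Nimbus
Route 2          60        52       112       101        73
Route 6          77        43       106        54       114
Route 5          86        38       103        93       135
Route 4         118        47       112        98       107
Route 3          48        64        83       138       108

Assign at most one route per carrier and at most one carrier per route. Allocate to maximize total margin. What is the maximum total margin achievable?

Max total: $549k

Treat this as an assignment problem: match each carrier to one route.
Optimal: Brightly→Route 4 ($118k), Iris→Route 2 ($52k), Ember→Route 6 ($106k), Delta→Route 3 ($138k), Nimbus→Route 5 ($135k) — total 118+52+106+138+135 = $549k.
Row-greedy (each carrier in turn takes its best remaining route) gives $501k, worse by 48.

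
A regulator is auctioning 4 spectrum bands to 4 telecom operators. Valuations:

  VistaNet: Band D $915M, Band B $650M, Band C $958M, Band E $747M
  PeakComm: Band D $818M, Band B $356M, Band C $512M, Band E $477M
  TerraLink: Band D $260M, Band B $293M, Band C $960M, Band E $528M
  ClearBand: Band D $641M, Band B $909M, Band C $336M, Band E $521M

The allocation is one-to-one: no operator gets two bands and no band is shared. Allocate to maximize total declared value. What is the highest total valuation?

Optimal: VistaNet→Band E ($747M), PeakComm→Band D ($818M), TerraLink→Band C ($960M), ClearBand→Band B ($909M) — total 747+818+960+909 = $3434M.
Column-greedy (each band in turn goes to its best remaining operator) gives $3261M, worse by 173.
Next-best assignment: VistaNet→Band D, PeakComm→Band E, TerraLink→Band C, ClearBand→Band B = $3261M.
No other one-to-one assignment exceeds $3434M.

Max total: $3434M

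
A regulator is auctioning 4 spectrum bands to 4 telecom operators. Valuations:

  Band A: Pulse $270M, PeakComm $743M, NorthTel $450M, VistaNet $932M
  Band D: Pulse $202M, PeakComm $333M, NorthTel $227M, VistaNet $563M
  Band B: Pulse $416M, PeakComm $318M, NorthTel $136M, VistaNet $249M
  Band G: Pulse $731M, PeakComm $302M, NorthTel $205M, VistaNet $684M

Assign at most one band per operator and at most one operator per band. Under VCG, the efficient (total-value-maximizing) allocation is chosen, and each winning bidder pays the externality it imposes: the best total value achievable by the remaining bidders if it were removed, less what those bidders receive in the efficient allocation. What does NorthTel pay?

Efficient allocation: Pulse→Band G ($731M), PeakComm→Band B ($318M), NorthTel→Band D ($227M), VistaNet→Band A ($932M); total welfare W = $2208M.
NorthTel receives Band D at value $227M, so the others get W − 227 = $1981M.
Without NorthTel: best allocation of the remaining 3 bidders over all 4 bands is Pulse→Band G ($731M), PeakComm→Band A ($743M), VistaNet→Band D ($563M), total $2037M.
VCG payment = (others' best without NorthTel) − (others' welfare with NorthTel) = 2037 − 1981 = $56M.

NorthTel pays $56M.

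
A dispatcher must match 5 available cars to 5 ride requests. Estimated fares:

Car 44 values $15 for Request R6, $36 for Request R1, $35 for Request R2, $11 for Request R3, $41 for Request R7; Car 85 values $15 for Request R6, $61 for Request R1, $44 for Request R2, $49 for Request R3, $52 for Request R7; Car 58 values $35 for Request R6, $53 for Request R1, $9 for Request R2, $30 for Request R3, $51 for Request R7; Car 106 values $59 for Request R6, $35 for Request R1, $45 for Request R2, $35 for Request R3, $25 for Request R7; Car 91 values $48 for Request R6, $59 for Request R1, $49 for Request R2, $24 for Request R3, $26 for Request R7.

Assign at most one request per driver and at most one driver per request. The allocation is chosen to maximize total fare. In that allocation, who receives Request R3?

Car 85 receives Request R3.

Optimal: Car 44→Request R2 ($35), Car 85→Request R3 ($49), Car 58→Request R7 ($51), Car 106→Request R6 ($59), Car 91→Request R1 ($59) — total 35+49+51+59+59 = $253.
Swapping Car 44↔Car 91 (Car 44→Request R1 $36, Car 91→Request R2 $49) loses 9.
Car 85's own top request is Request R1 ($61), but forcing Car 85→Request R1 and reassigning the rest optimally gives only $240 — worse by 13.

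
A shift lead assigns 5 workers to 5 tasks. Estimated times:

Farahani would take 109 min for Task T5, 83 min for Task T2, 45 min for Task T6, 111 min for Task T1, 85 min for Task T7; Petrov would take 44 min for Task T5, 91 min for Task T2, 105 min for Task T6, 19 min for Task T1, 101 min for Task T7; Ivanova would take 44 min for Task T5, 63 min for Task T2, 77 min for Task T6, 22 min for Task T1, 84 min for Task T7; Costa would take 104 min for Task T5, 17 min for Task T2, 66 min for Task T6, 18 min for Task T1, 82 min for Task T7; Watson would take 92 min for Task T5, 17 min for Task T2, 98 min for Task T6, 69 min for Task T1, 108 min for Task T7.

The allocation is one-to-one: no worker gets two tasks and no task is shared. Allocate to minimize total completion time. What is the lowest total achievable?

Treat this as an assignment problem: match each worker to one task.
Optimal: Farahani→Task T6 (45 min), Petrov→Task T1 (19 min), Ivanova→Task T5 (44 min), Costa→Task T7 (82 min), Watson→Task T2 (17 min) — total 45+19+44+82+17 = 207 min.
Column-greedy (each task in turn goes to its cheapest remaining worker) gives 236 min, worse by 29.
No other one-to-one assignment undercuts 207 min.

Minimum total: 207 min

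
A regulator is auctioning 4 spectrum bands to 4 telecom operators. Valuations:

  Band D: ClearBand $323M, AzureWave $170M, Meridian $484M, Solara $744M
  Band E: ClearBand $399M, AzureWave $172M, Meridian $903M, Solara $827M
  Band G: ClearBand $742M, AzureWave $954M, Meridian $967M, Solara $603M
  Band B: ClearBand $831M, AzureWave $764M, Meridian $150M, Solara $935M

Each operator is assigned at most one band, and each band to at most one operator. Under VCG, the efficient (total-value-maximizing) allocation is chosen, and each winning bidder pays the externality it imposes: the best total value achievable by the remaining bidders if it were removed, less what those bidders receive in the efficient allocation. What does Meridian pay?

Efficient allocation: ClearBand→Band B ($831M), AzureWave→Band G ($954M), Meridian→Band E ($903M), Solara→Band D ($744M); total welfare W = $3432M.
Meridian receives Band E at value $903M, so the others get W − 903 = $2529M.
Without Meridian: best allocation of the remaining 3 bidders over all 4 bands is ClearBand→Band B ($831M), AzureWave→Band G ($954M), Solara→Band E ($827M), total $2612M.
VCG payment = (others' best without Meridian) − (others' welfare with Meridian) = 2612 − 2529 = $83M.

Meridian pays $83M.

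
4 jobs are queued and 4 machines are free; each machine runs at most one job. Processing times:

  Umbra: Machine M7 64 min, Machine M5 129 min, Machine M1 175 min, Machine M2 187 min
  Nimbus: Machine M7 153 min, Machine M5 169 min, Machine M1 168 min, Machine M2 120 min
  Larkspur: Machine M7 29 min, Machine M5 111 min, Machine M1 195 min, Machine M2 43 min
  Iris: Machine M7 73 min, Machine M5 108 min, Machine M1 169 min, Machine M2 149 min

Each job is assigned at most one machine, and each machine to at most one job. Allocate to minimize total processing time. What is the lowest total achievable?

Optimal: Umbra→Machine M7 (64 min), Nimbus→Machine M1 (168 min), Larkspur→Machine M2 (43 min), Iris→Machine M5 (108 min) — total 64+168+43+108 = 383 min.
Column-greedy (each machine in turn goes to its cheapest remaining job) gives 492 min, worse by 109.
Next-best assignment: Umbra→Machine M5, Nimbus→Machine M1, Larkspur→Machine M2, Iris→Machine M7 = 413 min.
Swapping Nimbus↔Larkspur (Nimbus→Machine M2 120 min, Larkspur→Machine M1 195 min) adds 104.
Checked against all permutations: 383 min is optimal.

Min total: 383 min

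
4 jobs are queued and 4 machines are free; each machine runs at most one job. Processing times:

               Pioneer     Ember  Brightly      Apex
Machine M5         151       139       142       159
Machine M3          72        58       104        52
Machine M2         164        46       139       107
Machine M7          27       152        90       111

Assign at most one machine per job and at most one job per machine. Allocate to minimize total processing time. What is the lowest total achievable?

Min total: 267 min

Optimal: Pioneer→Machine M7 (27 min), Ember→Machine M2 (46 min), Brightly→Machine M5 (142 min), Apex→Machine M3 (52 min) — total 27+46+142+52 = 267 min.
Row-greedy (each job in turn takes its cheapest remaining machine) gives 336 min, worse by 69.
Next-best assignment: Pioneer→Machine M7, Ember→Machine M3, Brightly→Machine M5, Apex→Machine M2 = 334 min.
Checked against all permutations: 267 min is optimal.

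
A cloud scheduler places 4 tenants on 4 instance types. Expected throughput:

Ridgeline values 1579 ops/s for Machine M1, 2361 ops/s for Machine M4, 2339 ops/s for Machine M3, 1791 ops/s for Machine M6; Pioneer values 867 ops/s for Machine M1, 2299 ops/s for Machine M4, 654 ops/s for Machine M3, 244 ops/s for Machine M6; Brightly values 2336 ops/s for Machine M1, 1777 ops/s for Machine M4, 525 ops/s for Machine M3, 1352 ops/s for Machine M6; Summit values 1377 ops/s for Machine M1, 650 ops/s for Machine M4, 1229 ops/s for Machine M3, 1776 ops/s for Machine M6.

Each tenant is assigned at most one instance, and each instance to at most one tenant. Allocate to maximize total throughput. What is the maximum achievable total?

Max total: 8750 ops/s

Optimal: Ridgeline→Machine M3 (2339 ops/s), Pioneer→Machine M4 (2299 ops/s), Brightly→Machine M1 (2336 ops/s), Summit→Machine M6 (1776 ops/s) — total 2339+2299+2336+1776 = 8750 ops/s.
Row-greedy (each tenant in turn takes its best remaining instance) gives 5809 ops/s, worse by 2941.
Swapping Summit↔Ridgeline (Summit→Machine M3 1229 ops/s, Ridgeline→Machine M6 1791 ops/s) loses 1095.
No other one-to-one assignment exceeds 8750 ops/s.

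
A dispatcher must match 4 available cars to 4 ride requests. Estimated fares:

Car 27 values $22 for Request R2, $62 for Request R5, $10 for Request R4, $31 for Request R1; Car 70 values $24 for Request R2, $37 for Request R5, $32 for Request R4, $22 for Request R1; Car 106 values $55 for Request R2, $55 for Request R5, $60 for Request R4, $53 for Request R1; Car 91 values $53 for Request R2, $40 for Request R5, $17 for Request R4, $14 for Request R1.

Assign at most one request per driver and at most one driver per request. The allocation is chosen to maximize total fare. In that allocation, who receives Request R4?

This is the linear assignment problem.
Optimal: Car 27→Request R5 ($62), Car 70→Request R4 ($32), Car 106→Request R1 ($53), Car 91→Request R2 ($53) — total 62+32+53+53 = $200.
Checked against all permutations: $200 is optimal.
Car 70's own top request is Request R5 ($37), but forcing Car 70→Request R5 and reassigning the rest optimally gives only $181 — worse by 19.

Car 70 receives Request R4.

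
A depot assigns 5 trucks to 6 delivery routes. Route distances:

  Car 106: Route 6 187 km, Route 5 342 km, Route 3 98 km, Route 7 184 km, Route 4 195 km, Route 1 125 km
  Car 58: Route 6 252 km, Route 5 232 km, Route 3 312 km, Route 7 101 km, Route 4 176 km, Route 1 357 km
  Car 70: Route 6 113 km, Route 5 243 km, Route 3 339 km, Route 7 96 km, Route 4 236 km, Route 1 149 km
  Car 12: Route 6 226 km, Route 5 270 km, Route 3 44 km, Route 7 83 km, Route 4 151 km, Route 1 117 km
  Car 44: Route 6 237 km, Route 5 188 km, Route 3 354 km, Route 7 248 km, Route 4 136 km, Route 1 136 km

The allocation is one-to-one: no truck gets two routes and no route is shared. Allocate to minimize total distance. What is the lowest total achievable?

Min total: 519 km

This is a one-to-one assignment (minimum-cost bipartite matching).
Optimal: Car 106→Route 1 (125 km), Car 58→Route 7 (101 km), Car 70→Route 6 (113 km), Car 12→Route 3 (44 km), Car 44→Route 4 (136 km) — total 125+101+113+44+136 = 519 km.
Row-greedy (each truck in turn takes its cheapest remaining route) gives 565 km, worse by 46.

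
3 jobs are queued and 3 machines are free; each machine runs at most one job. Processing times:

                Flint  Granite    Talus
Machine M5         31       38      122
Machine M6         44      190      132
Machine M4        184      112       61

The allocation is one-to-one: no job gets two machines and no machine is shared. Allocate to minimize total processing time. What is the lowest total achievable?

Minimum total: 143 min

Optimal: Flint→Machine M6 (44 min), Granite→Machine M5 (38 min), Talus→Machine M4 (61 min) — total 44+38+61 = 143 min.
Column-greedy (each machine in turn goes to its cheapest remaining job) gives 275 min, worse by 132.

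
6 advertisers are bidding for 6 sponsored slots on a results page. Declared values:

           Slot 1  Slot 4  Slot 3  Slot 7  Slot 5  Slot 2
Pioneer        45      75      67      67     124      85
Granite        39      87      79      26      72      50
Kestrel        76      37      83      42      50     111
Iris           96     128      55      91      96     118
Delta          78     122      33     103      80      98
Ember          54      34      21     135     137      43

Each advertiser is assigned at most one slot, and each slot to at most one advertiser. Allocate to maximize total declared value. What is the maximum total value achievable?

Optimal: Pioneer→Slot 5 ($124), Granite→Slot 3 ($79), Kestrel→Slot 2 ($111), Iris→Slot 1 ($96), Delta→Slot 4 ($122), Ember→Slot 7 ($135) — total 124+79+111+96+122+135 = $667.
Max-entry greedy (repeatedly take the single best remaining cell) gives $603, worse by 64.
Swapping Iris↔Pioneer (Iris→Slot 5 $96, Pioneer→Slot 1 $45) loses 79.

Max total: $667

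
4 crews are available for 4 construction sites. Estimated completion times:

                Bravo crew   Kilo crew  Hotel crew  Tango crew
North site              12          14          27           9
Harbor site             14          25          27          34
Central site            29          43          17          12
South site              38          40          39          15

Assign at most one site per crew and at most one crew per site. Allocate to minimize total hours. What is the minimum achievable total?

Min total: 60 hours

This is a one-to-one assignment (minimum-cost bipartite matching).
Optimal: Bravo crew→Harbor site (14 hours), Kilo crew→North site (14 hours), Hotel crew→Central site (17 hours), Tango crew→South site (15 hours) — total 14+14+17+15 = 60 hours.
Row-greedy (each crew in turn takes its cheapest remaining site) gives 69 hours, worse by 9.
Next-best assignment: Bravo crew→North site, Kilo crew→Harbor site, Hotel crew→Central site, Tango crew→South site = 69 hours.
Swapping Tango crew↔Hotel crew (Tango crew→Central site 12 hours, Hotel crew→South site 39 hours) adds 19.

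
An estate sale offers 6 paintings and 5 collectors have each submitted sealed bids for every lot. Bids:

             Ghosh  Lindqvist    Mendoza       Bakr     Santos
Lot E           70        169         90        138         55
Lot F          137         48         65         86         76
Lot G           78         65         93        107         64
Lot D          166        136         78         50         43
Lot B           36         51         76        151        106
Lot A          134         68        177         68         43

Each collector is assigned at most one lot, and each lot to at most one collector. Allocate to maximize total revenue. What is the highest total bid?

This is a one-to-one assignment (maximum-weight bipartite matching).
Optimal: Ghosh→Lot D ($166), Lindqvist→Lot E ($169), Mendoza→Lot A ($177), Bakr→Lot B ($151), Santos→Lot F ($76) — total 166+169+177+151+76 = $739.
Column-greedy (each lot in turn goes to its best remaining collector) gives $597, worse by 142.

Maximum total: $739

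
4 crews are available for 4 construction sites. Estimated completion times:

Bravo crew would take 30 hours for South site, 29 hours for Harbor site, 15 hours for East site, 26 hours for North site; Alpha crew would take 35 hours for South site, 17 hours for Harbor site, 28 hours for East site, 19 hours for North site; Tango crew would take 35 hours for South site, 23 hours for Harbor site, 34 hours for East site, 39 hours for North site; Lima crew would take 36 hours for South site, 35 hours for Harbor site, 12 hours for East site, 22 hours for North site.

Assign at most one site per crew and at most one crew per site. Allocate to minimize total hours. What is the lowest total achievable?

Min total: 84 hours

This is the linear assignment problem.
Optimal: Bravo crew→South site (30 hours), Alpha crew→North site (19 hours), Tango crew→Harbor site (23 hours), Lima crew→East site (12 hours) — total 30+19+23+12 = 84 hours.
Min-entry greedy (repeatedly take the single cheapest remaining cell) gives 90 hours, worse by 6.
No other one-to-one assignment undercuts 84 hours.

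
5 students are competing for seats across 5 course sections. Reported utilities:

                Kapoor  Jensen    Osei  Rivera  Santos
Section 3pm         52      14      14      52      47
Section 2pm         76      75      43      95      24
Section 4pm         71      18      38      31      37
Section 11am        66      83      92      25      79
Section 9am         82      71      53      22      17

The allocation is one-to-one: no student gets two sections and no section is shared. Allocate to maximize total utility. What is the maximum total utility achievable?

Max total: 376 points

Treat this as an assignment problem: match each student to one section.
Optimal: Kapoor→Section 4pm (71 points), Jensen→Section 9am (71 points), Osei→Section 11am (92 points), Rivera→Section 2pm (95 points), Santos→Section 3pm (47 points) — total 71+71+92+95+47 = 376 points.
Max-entry greedy (repeatedly take the single best remaining cell) gives 334 points, worse by 42.
Next-best assignment: Kapoor→Section 4pm, Jensen→Section 11am, Osei→Section 9am, Rivera→Section 2pm, Santos→Section 3pm = 349 points.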